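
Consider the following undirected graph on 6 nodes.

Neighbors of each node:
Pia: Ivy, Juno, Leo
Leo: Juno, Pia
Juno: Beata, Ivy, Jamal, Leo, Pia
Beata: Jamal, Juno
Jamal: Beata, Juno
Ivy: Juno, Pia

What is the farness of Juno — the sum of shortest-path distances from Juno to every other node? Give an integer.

5

Distances from Juno: Beata:1, Ivy:1, Jamal:1, Leo:1, Pia:1.
Sum = 1 + 1 + 1 + 1 + 1 = 5.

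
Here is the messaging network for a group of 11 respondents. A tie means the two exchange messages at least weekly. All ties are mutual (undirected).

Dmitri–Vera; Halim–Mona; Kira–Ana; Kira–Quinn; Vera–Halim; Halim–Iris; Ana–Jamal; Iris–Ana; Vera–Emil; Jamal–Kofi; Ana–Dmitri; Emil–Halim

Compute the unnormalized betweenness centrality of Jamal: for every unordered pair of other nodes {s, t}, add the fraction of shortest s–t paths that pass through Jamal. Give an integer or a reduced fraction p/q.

9

Pairs whose geodesics pass through Jamal — Kira–Kofi: 1; Dmitri–Kofi: 1; Kofi–Iris: 1; Kofi–Vera: 1; Kofi–Emil: 2/2; Kofi–Quinn: 1; Kofi–Halim: 1; Kofi–Ana: 1; Kofi–Mona: 1.
All other pairs contribute 0.
Summing the contributions gives betweenness(Jamal) = 9.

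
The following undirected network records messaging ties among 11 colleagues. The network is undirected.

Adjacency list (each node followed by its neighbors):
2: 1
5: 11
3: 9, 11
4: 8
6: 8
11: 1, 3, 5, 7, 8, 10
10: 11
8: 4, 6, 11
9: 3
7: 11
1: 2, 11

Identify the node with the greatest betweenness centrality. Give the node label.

Unnormalized betweenness of each node: 1:9, 2:0, 3:9, 4:0, 5:0, 6:0, 7:0, 8:17, 9:0, 10:0, 11:40.
11 has the largest value, 40, making it the main broker — the node through which the most shortest paths run.

11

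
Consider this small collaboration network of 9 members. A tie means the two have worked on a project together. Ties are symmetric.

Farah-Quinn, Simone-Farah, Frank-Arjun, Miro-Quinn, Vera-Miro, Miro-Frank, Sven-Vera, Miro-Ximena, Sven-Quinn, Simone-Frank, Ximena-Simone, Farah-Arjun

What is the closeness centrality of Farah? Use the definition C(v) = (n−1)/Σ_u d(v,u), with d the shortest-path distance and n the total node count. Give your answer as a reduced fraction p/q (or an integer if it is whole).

Distances from Farah: Arjun:1, Frank:2, Miro:2, Quinn:1, Simone:1, Sven:2, Vera:3, Ximena:2. Sum = 14.
n = 9, so closeness = 8/14 = 4/7.

4/7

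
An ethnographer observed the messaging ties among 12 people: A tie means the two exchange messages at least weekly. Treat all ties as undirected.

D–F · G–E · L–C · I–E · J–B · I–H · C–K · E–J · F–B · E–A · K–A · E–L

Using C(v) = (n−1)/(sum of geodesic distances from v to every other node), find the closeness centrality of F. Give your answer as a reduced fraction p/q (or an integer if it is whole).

Distances from F: A:4, B:1, C:5, D:1, E:3, G:4, H:5, I:4, J:2, K:5, L:4. Sum = 38.
n = 12, so closeness = 11/38.

11/38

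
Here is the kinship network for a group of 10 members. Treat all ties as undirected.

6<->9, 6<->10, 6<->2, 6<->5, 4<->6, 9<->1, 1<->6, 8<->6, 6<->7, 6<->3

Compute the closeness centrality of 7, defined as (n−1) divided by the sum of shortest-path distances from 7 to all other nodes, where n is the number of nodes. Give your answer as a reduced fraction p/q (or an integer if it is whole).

Distances from 7: 1:2, 2:2, 3:2, 4:2, 5:2, 6:1, 8:2, 9:2, 10:2. Sum = 17.
n = 10, so closeness = 9/17.

9/17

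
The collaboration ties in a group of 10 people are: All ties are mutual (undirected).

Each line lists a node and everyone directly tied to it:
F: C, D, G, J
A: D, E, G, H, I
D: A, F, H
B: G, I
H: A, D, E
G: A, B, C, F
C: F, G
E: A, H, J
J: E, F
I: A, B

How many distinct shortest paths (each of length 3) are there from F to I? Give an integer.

The shortest distance is 3. The length-3 paths are: F–D–A–I; F–G–A–I; F–G–B–I.
That gives 3 distinct shortest paths.

3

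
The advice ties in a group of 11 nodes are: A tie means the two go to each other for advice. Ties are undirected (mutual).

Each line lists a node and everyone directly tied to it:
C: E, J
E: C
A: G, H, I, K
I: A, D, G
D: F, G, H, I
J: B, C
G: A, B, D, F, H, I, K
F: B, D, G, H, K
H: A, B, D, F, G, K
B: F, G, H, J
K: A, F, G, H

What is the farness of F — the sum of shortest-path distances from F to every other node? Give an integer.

Distances from F: A:2, B:1, C:3, D:1, E:4, G:1, H:1, I:2, J:2, K:1.
Sum = 2 + 1 + 3 + 1 + 4 + 1 + 1 + 2 + 2 + 1 = 18.

18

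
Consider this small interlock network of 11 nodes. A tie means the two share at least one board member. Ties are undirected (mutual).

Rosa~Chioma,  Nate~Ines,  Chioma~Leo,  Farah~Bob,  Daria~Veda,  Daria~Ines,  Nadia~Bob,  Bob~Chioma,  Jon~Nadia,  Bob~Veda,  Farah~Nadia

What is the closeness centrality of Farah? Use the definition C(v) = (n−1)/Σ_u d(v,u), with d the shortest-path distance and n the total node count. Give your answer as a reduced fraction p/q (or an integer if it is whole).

5/13

Distances from Farah: Bob:1, Chioma:2, Daria:3, Ines:4, Jon:2, Leo:3, Nadia:1, Nate:5, Rosa:3, Veda:2. Sum = 26.
n = 11, so closeness = 10/26 = 5/13.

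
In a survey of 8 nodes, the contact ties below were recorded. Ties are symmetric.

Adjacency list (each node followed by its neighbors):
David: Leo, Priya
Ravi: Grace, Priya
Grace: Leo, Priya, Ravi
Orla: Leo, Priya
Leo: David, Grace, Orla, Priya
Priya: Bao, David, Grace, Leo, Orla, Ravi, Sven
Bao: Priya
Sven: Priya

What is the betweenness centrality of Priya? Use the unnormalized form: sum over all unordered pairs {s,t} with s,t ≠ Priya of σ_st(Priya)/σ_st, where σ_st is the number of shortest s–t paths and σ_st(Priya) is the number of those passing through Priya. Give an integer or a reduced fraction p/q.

15

Pairs whose geodesics pass through Priya — Ravi–Sven: 1; Ravi–David: 1; Ravi–Leo: 1/2; Ravi–Bao: 1; Ravi–Orla: 1; Sven–David: 1; Sven–Leo: 1; Sven–Grace: 1; Sven–Bao: 1; Sven–Orla: 1; David–Grace: 1/2; David–Bao: 1; David–Orla: 1/2; Leo–Bao: 1 … (+3 more pairs).
All other pairs contribute 0.
Summing the contributions gives betweenness(Priya) = 15.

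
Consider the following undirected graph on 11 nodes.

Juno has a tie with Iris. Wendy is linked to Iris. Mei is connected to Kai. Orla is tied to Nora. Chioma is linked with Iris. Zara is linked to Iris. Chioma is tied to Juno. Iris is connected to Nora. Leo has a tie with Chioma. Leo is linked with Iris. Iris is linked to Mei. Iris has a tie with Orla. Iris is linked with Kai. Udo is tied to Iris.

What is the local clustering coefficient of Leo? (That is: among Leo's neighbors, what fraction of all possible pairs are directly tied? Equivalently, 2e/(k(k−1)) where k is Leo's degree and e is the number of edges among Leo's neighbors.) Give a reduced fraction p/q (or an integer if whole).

Leo's neighbors: Chioma and Iris (k = 2).
Possible neighbor pairs: C(2,2) = 1. Edges among them: Chioma–Iris → e = 1.
Clustering(Leo) = 1/1.

1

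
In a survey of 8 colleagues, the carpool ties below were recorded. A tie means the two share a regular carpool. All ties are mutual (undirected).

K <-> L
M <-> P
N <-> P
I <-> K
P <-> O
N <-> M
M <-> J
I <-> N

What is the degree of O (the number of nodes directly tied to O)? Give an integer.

O is directly tied to P. That is 1 neighbor, so the degree of O is 1.

1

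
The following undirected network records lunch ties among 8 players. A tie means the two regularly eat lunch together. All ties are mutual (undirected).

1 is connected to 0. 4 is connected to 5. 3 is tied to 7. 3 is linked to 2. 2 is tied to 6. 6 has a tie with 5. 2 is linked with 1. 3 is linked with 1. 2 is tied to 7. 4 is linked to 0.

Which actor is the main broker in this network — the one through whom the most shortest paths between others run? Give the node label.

Unnormalized betweenness of each node: 0:11/3, 1:17/3, 2:23/3, 3:4/3, 4:2, 5:7/3, 6:13/3, 7:0.
2 has the largest value, 23/3, making it the main broker — the node through which the most shortest paths run.

2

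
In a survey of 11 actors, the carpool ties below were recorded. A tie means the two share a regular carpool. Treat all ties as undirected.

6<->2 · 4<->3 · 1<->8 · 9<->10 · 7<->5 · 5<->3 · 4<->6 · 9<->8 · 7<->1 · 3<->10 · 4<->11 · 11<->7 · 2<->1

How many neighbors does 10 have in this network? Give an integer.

2

10 is directly tied to 3 and 9. That is 2 neighbors, so the degree of 10 is 2.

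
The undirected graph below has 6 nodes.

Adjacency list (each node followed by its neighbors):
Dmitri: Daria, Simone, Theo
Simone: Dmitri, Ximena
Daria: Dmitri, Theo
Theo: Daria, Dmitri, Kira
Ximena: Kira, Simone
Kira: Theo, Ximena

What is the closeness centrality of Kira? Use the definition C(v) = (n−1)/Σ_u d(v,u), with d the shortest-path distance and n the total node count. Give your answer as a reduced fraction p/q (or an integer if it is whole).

Distances from Kira: Daria:2, Dmitri:2, Simone:2, Theo:1, Ximena:1. Sum = 8.
n = 6, so closeness = 5/8.

5/8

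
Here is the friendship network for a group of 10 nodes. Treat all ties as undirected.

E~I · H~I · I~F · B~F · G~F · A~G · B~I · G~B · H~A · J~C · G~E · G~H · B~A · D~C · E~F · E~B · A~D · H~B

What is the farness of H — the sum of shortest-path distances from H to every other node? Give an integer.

Distances from H: A:1, B:1, C:3, D:2, E:2, F:2, G:1, I:1, J:4.
Sum = 1 + 1 + 3 + 2 + 2 + 2 + 1 + 1 + 4 = 17.

17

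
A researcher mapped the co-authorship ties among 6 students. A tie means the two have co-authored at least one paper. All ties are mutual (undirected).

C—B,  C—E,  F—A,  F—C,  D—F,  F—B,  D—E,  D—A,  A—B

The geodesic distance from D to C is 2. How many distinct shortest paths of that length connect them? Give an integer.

2

The shortest distance is 2. The length-2 paths are: D–F–C; D–E–C.
That gives 2 distinct shortest paths.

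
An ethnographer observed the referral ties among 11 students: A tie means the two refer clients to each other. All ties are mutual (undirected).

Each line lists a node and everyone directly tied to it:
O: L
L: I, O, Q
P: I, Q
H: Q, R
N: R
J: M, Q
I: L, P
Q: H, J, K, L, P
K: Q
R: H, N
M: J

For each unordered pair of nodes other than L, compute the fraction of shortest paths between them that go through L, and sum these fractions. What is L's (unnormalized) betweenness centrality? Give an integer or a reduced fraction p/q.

25/2

Pairs whose geodesics pass through L — P–O: 2/2; R–O: 1; R–I: 1/2; J–O: 1; J–I: 1/2; Q–O: 1; Q–I: 1/2; K–O: 1; K–I: 1/2; H–O: 1; H–I: 1/2; O–I: 1; O–M: 1; O–N: 1 … (+2 more pairs).
All other pairs contribute 0.
Summing the contributions gives betweenness(L) = 25/2.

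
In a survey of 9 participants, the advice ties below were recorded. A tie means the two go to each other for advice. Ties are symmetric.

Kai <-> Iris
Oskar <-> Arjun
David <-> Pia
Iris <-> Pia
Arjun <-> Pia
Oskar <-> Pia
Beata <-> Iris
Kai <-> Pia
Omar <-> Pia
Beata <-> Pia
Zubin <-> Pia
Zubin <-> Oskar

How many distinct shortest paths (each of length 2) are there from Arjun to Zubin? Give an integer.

The shortest distance is 2. The length-2 paths are: Arjun–Pia–Zubin; Arjun–Oskar–Zubin.
That gives 2 distinct shortest paths.

2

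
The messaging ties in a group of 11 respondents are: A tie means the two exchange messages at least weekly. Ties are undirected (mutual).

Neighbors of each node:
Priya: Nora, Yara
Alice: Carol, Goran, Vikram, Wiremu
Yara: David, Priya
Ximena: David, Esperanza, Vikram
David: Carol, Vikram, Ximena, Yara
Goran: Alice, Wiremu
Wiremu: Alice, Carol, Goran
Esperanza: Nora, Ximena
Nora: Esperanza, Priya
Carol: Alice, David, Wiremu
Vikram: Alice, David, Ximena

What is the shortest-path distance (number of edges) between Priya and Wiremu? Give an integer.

One shortest route is Priya – Yara – David – Carol – Wiremu, which uses 4 edges, and at distance 3 from Priya we only reach {Carol, Vikram, Ximena}, which does not include Wiremu. So d(Priya,Wiremu) = 4.

4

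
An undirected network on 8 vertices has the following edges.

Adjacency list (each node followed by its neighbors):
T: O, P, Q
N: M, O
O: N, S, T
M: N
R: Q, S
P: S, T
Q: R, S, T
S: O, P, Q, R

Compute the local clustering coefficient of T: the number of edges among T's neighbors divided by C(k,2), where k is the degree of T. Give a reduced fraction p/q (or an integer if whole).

T's neighbors: O, P, and Q (k = 3).
Possible neighbor pairs: C(3,2) = 3. Edges among them: none → e = 0.
Clustering(T) = 0/3 = 0.

0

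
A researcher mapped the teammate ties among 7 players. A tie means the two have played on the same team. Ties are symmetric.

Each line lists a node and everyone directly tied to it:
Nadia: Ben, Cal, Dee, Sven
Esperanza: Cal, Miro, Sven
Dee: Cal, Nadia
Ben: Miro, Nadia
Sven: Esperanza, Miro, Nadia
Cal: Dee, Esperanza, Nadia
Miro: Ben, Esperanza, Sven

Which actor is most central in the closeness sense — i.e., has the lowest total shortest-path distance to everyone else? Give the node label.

Nadia

Farness (sum of distances to all others) for each node — Ben:10, Cal:9, Dee:11, Esperanza:9, Miro:10, Nadia:8, Sven:9.
The smallest farness is 8, for Nadia, so Nadia has the highest closeness.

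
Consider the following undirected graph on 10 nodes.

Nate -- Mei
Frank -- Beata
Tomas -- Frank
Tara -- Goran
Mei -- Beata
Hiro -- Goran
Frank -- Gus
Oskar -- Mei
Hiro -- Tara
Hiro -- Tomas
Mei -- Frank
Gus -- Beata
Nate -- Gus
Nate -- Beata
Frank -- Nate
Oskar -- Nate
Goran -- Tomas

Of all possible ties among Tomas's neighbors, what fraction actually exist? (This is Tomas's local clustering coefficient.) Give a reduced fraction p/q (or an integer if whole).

Tomas's neighbors: Frank, Goran, and Hiro (k = 3).
Possible neighbor pairs: C(3,2) = 3. Edges among them: Goran–Hiro → e = 1.
Clustering(Tomas) = 1/3.

1/3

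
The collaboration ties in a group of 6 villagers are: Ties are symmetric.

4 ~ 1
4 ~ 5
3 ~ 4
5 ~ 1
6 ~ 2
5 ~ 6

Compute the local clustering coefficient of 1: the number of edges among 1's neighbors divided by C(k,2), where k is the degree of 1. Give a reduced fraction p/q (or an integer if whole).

1's neighbors: 4 and 5 (k = 2).
Possible neighbor pairs: C(2,2) = 1. Edges among them: 4–5 → e = 1.
Clustering(1) = 1/1.

1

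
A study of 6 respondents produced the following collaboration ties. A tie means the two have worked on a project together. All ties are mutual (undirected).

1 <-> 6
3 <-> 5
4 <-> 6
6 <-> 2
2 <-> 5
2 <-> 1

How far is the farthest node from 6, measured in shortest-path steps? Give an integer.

Distances from 6: 1:1, 2:1, 3:3, 4:1, 5:2.
The largest is 3 (to 3), so the eccentricity of 6 is 3.

3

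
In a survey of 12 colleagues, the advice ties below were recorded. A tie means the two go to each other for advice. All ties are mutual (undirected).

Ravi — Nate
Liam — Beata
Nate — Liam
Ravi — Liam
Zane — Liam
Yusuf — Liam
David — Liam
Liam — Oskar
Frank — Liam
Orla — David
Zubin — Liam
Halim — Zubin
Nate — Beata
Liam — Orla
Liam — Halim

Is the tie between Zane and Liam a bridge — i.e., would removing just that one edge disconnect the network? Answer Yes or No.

Without the Zane–Liam edge there is no alternate route between Zane and Liam, so the network disconnects. It is a bridge.

Yes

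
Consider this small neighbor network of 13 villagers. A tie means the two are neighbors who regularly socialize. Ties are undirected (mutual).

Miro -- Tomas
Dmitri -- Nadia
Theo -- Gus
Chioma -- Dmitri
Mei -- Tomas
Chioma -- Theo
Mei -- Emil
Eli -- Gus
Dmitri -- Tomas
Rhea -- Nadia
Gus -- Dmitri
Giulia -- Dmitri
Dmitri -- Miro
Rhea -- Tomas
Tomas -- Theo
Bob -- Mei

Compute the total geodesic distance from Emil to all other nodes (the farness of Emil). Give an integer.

38

Distances from Emil: Bob:2, Chioma:4, Dmitri:3, Eli:5, Giulia:4, Gus:4, Mei:1, Miro:3, Nadia:4, Rhea:3, Theo:3, Tomas:2.
Sum = 2 + 4 + 3 + 5 + 4 + 4 + 1 + 3 + 4 + 3 + 3 + 2 = 38.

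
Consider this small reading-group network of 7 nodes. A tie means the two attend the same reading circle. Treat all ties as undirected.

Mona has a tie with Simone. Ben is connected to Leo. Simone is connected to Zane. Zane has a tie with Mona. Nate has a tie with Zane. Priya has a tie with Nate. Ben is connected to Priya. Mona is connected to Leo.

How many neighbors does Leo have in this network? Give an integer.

Leo is directly tied to Ben and Mona. That is 2 neighbors, so the degree of Leo is 2.

2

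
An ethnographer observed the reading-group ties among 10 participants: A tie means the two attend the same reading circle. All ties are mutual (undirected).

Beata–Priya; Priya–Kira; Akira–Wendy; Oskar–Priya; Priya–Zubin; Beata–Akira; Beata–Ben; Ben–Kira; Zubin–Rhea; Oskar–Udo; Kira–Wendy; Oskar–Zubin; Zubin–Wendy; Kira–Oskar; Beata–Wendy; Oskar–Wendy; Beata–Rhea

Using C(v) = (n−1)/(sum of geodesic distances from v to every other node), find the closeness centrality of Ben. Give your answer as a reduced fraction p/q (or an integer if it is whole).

1/2

Distances from Ben: Akira:2, Beata:1, Kira:1, Oskar:2, Priya:2, Rhea:2, Udo:3, Wendy:2, Zubin:3. Sum = 18.
n = 10, so closeness = 9/18 = 1/2.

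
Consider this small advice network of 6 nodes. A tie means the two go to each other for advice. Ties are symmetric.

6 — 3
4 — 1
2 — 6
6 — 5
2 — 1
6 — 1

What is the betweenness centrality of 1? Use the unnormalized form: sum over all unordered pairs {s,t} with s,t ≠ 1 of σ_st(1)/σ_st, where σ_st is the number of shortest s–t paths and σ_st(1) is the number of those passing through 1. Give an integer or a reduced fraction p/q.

Pairs whose geodesics pass through 1 — 3–4: 1; 5–4: 1; 4–2: 1; 4–6: 1.
All other pairs contribute 0.
Summing the contributions gives betweenness(1) = 4.

4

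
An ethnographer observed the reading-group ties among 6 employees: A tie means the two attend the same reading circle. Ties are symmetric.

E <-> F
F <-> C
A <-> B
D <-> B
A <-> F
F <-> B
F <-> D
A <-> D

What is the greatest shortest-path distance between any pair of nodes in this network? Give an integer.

Eccentricity of each node (its greatest distance to any other): A:2, B:2, C:2, D:2, E:2, F:1.
The maximum eccentricity is 2, realized for instance by the pair E–A via E – F – A. So the diameter is 2.

2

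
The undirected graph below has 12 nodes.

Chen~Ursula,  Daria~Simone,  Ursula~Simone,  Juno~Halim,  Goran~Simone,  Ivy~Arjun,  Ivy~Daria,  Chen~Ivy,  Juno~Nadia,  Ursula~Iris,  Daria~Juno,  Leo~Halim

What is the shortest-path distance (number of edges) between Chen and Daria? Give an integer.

One shortest route is Chen – Ivy – Daria, which uses 2 edges, and Chen and Daria are not directly tied, so nothing shorter exists. So d(Chen,Daria) = 2.

2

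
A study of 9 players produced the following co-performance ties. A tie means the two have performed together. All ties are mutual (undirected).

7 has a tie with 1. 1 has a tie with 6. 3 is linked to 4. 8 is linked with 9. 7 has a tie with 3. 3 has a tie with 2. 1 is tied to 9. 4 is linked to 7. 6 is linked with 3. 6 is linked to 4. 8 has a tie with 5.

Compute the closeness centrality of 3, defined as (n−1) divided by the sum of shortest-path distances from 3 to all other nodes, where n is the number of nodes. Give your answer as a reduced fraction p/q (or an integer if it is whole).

Distances from 3: 1:2, 2:1, 4:1, 5:5, 6:1, 7:1, 8:4, 9:3. Sum = 18.
n = 9, so closeness = 8/18 = 4/9.

4/9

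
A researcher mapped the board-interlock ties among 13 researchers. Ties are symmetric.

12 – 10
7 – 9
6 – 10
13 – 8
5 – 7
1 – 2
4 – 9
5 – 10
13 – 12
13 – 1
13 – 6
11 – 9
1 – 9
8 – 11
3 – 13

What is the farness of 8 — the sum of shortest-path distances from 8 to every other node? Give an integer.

Distances from 8: 1:2, 2:3, 3:2, 4:3, 5:4, 6:2, 7:3, 9:2, 10:3, 11:1, 12:2, 13:1.
Sum = 2 + 3 + 2 + 3 + 4 + 2 + 3 + 2 + 3 + 1 + 2 + 1 = 28.

28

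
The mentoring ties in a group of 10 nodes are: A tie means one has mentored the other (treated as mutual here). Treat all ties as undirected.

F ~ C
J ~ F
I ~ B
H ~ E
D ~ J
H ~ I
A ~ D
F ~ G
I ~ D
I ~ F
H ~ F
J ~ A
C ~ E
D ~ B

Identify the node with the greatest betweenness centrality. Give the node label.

Unnormalized betweenness of each node: A:0, B:0, C:11/6, D:13/3, E:1/2, F:103/6, G:0, H:31/6, I:28/3, J:17/3.
F has the largest value, 103/6, making it the main broker — the node through which the most shortest paths run.

F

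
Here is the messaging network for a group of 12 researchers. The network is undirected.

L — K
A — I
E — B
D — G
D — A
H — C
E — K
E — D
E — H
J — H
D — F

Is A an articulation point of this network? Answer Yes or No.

Yes

Removing A leaves {B, C, D, E, F, G, H, J, K, and L} with no path to {I}, so the network splits into 2 components. A is a cut vertex.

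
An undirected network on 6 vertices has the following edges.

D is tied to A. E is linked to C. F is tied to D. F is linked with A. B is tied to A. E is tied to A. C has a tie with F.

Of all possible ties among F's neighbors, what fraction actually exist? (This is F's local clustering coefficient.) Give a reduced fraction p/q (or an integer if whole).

F's neighbors: A, C, and D (k = 3).
Possible neighbor pairs: C(3,2) = 3. Edges among them: A–D → e = 1.
Clustering(F) = 1/3.

1/3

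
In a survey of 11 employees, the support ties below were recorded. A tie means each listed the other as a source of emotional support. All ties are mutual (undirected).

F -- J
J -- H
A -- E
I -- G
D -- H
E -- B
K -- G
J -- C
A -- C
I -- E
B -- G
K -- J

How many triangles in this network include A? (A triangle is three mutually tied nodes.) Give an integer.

0

A's neighbors are C and E, but none of them are tied to each other, so no triangle contains A.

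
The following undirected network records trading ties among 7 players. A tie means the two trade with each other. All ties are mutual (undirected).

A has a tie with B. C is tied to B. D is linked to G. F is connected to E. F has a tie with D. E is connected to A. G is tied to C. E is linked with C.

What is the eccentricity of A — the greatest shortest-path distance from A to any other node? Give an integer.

Distances from A: B:1, C:2, D:3, E:1, F:2, G:3.
The largest is 3 (to G and D), so the eccentricity of A is 3.

3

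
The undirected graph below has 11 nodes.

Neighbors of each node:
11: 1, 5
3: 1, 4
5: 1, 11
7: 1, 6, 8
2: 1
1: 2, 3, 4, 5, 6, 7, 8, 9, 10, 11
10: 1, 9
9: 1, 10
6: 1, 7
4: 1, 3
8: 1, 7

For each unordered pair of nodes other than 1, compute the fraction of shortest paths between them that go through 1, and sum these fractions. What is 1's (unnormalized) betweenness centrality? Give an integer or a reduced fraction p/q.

79/2

Pairs whose geodesics pass through 1 — 3–6: 1; 3–9: 1; 3–7: 1; 3–5: 1; 3–8: 1; 3–10: 1; 3–11: 1; 3–2: 1; 6–4: 1; 6–9: 1; 6–5: 1; 6–8: 1/2; 6–10: 1; 6–11: 1 … (+26 more pairs).
All other pairs contribute 0.
Summing the contributions gives betweenness(1) = 79/2.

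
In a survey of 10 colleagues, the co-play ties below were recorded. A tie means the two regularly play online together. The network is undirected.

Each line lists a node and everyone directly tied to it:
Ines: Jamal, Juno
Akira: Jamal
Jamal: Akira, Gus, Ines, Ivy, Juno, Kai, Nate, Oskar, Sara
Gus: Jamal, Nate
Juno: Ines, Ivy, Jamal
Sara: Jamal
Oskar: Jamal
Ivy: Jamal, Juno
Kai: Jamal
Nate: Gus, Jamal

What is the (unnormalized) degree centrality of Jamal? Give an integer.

Jamal is directly tied to Akira, Gus, Ines, Ivy, Juno, Kai, Nate, Oskar, and Sara. That is 9 neighbors, so the degree of Jamal is 9.

9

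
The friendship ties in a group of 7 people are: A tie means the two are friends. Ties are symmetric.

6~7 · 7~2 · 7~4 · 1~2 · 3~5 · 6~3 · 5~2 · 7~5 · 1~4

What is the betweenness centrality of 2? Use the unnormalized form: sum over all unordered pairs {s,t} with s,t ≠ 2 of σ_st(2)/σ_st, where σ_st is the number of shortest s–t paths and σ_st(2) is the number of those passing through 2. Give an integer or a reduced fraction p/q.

3

Pairs whose geodesics pass through 2 — 6–1: 1/2; 3–1: 1; 5–1: 1; 1–7: 1/2.
All other pairs contribute 0.
Summing the contributions gives betweenness(2) = 3.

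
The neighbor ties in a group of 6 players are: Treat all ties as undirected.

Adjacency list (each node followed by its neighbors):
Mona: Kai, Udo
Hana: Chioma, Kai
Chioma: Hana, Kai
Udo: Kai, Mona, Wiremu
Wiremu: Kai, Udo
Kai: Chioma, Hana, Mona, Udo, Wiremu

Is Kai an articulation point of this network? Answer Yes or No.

Yes

Removing Kai leaves {Mona, Udo, and Wiremu} with no path to {Chioma and Hana}, so the network splits into 2 components. Kai is a cut vertex.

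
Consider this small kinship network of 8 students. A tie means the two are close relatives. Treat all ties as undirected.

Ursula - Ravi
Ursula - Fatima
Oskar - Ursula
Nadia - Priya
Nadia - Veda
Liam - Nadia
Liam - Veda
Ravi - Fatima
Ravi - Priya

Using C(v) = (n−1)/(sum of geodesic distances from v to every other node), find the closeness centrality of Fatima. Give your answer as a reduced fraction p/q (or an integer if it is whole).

7/17

Distances from Fatima: Liam:4, Nadia:3, Oskar:2, Priya:2, Ravi:1, Ursula:1, Veda:4. Sum = 17.
n = 8, so closeness = 7/17.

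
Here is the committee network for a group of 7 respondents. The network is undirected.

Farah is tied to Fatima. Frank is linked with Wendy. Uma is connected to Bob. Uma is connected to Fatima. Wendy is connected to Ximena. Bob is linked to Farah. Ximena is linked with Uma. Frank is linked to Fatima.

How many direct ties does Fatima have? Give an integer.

Fatima is directly tied to Farah, Frank, and Uma. That is 3 neighbors, so the degree of Fatima is 3.

3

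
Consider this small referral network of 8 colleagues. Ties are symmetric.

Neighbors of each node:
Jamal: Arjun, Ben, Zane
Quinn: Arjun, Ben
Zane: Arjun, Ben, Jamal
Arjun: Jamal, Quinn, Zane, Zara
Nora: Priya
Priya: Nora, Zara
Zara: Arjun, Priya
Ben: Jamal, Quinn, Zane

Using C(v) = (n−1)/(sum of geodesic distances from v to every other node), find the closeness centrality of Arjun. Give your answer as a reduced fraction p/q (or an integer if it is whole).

7/11

Distances from Arjun: Ben:2, Jamal:1, Nora:3, Priya:2, Quinn:1, Zane:1, Zara:1. Sum = 11.
n = 8, so closeness = 7/11.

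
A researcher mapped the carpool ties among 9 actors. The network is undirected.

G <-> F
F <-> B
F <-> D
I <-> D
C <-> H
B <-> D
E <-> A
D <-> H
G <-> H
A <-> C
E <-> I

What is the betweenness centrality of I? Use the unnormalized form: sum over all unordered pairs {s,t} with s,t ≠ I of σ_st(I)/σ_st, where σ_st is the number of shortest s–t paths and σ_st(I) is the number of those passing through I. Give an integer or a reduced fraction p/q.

11/2

Pairs whose geodesics pass through I — F–E: 1; F–A: 1/3; B–E: 1; B–A: 1/2; D–E: 1; D–A: 1/2; E–H: 1/2; E–G: 2/3.
All other pairs contribute 0.
Summing the contributions gives betweenness(I) = 11/2.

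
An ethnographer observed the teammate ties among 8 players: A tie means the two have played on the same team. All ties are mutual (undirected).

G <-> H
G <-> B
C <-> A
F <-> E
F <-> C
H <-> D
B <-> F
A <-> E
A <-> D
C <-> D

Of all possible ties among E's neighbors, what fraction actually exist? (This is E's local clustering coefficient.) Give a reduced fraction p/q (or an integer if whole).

E's neighbors: A and F (k = 2).
Possible neighbor pairs: C(2,2) = 1. Edges among them: none → e = 0.
Clustering(E) = 0/1.

0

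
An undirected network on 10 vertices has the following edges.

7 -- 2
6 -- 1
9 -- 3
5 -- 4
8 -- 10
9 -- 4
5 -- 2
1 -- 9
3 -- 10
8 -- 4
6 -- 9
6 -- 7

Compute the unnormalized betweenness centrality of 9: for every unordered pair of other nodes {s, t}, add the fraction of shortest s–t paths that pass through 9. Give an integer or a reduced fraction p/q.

31/2

Pairs whose geodesics pass through 9 — 6–3: 1; 6–10: 1; 6–8: 1; 6–4: 1; 6–5: 1/2; 1–3: 1; 1–10: 1; 1–8: 1; 1–4: 1; 1–5: 1; 3–4: 1; 3–5: 1; 3–2: 2/2; 3–7: 1 … (+3 more pairs).
All other pairs contribute 0.
Summing the contributions gives betweenness(9) = 31/2.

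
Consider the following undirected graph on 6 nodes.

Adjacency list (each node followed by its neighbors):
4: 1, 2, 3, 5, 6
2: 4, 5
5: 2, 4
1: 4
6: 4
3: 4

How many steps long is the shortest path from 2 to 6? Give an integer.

One shortest route is 2 – 4 – 6, which uses 2 edges, and 2 and 6 are not directly tied, so nothing shorter exists. So d(2,6) = 2.

2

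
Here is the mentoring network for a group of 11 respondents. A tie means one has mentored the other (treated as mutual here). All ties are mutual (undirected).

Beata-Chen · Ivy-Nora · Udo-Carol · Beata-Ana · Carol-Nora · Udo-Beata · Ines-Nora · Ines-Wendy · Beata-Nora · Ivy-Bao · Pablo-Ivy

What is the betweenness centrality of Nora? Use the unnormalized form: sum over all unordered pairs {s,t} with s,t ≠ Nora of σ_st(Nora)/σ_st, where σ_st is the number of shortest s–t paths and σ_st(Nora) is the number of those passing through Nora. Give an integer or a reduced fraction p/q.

Pairs whose geodesics pass through Nora — Ana–Bao: 1; Ana–Ines: 1; Ana–Carol: 1/2; Ana–Ivy: 1; Ana–Pablo: 1; Ana–Wendy: 1; Bao–Ines: 1; Bao–Chen: 1; Bao–Carol: 1; Bao–Beata: 1; Bao–Udo: 2/2; Bao–Wendy: 1; Ines–Chen: 1; Ines–Carol: 1 … (+20 more pairs).
All other pairs contribute 0.
Summing the contributions gives betweenness(Nora) = 65/2.

65/2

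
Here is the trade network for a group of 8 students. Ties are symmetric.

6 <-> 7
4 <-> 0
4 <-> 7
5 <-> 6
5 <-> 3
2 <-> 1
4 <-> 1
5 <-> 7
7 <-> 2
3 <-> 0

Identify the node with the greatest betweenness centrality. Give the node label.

7

Unnormalized betweenness of each node: 0:2, 1:1, 2:3/2, 3:3/2, 4:6, 5:7/2, 6:0, 7:17/2.
7 has the largest value, 17/2, making it the main broker — the node through which the most shortest paths run.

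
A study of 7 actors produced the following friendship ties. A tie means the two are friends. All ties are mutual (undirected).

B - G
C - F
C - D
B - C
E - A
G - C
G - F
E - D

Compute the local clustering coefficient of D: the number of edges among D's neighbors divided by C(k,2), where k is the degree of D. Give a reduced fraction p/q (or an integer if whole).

D's neighbors: C and E (k = 2).
Possible neighbor pairs: C(2,2) = 1. Edges among them: none → e = 0.
Clustering(D) = 0/1.

0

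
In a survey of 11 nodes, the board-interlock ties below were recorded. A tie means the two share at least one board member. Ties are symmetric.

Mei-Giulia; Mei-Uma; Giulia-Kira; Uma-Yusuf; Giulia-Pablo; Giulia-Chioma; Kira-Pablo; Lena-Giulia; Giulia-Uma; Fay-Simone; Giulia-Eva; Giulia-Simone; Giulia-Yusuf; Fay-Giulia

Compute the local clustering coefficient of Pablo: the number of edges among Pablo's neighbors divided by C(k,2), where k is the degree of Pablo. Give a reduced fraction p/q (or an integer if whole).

1

Pablo's neighbors: Giulia and Kira (k = 2).
Possible neighbor pairs: C(2,2) = 1. Edges among them: Giulia–Kira → e = 1.
Clustering(Pablo) = 1/1.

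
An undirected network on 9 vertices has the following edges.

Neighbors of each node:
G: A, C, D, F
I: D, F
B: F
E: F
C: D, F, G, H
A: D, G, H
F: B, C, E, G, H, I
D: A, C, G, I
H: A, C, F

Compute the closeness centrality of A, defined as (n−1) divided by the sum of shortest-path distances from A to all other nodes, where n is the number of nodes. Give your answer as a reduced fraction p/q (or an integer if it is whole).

Distances from A: B:3, C:2, D:1, E:3, F:2, G:1, H:1, I:2. Sum = 15.
n = 9, so closeness = 8/15.

8/15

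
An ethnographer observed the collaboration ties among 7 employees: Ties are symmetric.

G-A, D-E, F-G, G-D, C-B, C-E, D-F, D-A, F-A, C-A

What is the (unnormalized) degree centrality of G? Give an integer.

G is directly tied to A, D, and F. That is 3 neighbors, so the degree of G is 3.

3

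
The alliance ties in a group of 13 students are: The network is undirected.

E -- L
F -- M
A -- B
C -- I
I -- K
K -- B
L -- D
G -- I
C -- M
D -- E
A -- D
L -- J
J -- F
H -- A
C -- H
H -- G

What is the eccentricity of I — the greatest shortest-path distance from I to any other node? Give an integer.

Distances from I: A:3, B:2, C:1, D:4, E:5, F:3, G:1, H:2, J:4, K:1, L:5, M:2.
The largest is 5 (to L and E), so the eccentricity of I is 5.

5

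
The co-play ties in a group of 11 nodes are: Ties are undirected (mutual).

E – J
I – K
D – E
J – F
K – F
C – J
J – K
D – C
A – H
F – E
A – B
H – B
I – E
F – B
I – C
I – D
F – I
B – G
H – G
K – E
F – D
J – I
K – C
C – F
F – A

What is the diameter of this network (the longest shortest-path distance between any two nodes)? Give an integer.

3

Eccentricity of each node (its greatest distance to any other): A:2, B:2, C:3, D:3, E:3, F:2, G:3, H:3, I:3, J:3, K:3.
The maximum eccentricity is 3, realized for instance by the pair I–H via I – F – A – H. So the diameter is 3.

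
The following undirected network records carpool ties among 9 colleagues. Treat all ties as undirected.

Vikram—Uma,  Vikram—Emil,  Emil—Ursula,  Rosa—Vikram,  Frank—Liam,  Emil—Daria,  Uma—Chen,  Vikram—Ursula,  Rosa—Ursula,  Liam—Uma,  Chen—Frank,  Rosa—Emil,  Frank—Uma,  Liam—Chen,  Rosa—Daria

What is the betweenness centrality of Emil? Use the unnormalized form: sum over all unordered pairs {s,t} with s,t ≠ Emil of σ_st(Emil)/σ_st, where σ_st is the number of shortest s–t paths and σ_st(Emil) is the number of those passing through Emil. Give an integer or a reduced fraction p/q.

3

Pairs whose geodesics pass through Emil — Chen–Daria: 1/2; Liam–Daria: 1/2; Frank–Daria: 1/2; Uma–Daria: 1/2; Vikram–Daria: 1/2; Ursula–Daria: 1/2.
All other pairs contribute 0.
Summing the contributions gives betweenness(Emil) = 3.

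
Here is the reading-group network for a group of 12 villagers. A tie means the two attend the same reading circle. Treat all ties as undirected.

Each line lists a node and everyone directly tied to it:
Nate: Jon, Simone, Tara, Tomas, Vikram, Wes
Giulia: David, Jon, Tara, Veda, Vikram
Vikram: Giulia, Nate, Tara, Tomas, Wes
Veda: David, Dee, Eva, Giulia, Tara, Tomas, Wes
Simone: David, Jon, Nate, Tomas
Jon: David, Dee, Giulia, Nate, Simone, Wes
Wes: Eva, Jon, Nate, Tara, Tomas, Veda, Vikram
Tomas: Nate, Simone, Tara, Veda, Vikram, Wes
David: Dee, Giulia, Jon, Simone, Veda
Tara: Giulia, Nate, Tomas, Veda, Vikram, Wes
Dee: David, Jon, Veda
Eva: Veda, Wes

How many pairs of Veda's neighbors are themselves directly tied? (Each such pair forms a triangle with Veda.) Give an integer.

7

Veda's neighbors: David, Dee, Eva, Giulia, Tara, Tomas, and Wes.
Neighbor pairs that are themselves tied: Veda–David–Dee; Veda–David–Giulia; Veda–Eva–Wes; Veda–Giulia–Tara; Veda–Tara–Tomas; Veda–Tara–Wes; Veda–Tomas–Wes. Each forms one triangle with Veda, for 7 in total.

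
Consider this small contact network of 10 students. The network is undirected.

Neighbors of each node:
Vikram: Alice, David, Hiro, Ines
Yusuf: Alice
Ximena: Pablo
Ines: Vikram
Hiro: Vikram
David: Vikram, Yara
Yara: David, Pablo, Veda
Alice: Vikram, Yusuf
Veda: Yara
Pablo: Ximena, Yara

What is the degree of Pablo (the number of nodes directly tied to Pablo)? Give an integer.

Pablo is directly tied to Ximena and Yara. That is 2 neighbors, so the degree of Pablo is 2.

2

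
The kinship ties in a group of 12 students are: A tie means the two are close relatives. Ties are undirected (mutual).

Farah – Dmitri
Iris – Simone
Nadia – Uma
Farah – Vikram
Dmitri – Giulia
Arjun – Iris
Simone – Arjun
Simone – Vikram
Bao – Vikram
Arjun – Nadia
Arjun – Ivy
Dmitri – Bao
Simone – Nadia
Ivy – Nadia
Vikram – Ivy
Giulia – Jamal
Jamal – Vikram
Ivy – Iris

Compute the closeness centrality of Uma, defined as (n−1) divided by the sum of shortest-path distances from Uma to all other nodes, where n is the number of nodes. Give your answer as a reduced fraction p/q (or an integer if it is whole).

11/35

Distances from Uma: Arjun:2, Bao:4, Dmitri:5, Farah:4, Giulia:5, Iris:3, Ivy:2, Jamal:4, Nadia:1, Simone:2, Vikram:3. Sum = 35.
n = 12, so closeness = 11/35.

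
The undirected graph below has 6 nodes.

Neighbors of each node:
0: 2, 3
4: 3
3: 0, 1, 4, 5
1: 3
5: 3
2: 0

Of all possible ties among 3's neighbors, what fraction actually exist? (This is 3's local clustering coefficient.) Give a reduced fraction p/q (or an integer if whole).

3's neighbors: 0, 1, 4, and 5 (k = 4).
Possible neighbor pairs: C(4,2) = 6. Edges among them: none → e = 0.
Clustering(3) = 0/6 = 0.

0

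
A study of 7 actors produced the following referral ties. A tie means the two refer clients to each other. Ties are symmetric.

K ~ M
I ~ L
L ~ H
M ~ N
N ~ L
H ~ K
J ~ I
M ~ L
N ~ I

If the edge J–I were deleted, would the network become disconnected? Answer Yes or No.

Yes

Without the J–I edge there is no alternate route between J and I, so the network disconnects. It is a bridge.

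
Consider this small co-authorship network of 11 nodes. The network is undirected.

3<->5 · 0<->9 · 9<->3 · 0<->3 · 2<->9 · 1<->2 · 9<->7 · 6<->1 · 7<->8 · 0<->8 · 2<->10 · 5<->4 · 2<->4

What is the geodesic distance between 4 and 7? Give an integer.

3

One shortest route is 4 – 2 – 9 – 7, which uses 3 edges, and at distance 2 from 4 we only reach {1, 3, 9, 10}, which does not include 7. So d(4,7) = 3.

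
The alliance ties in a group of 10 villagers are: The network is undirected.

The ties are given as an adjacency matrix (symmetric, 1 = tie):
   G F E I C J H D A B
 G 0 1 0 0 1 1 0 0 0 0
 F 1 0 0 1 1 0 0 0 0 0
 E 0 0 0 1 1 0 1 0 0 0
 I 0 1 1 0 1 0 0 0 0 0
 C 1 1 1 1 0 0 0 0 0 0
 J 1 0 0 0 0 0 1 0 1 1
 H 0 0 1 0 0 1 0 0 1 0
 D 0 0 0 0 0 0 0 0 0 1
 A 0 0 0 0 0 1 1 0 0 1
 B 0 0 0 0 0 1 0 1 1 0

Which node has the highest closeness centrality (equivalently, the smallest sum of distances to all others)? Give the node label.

Farness (sum of distances to all others) for each node — A:18, B:20, C:18, D:28, E:18, F:20, G:16, H:17, I:22, J:15.
The smallest farness is 15, for J, so J has the highest closeness.

J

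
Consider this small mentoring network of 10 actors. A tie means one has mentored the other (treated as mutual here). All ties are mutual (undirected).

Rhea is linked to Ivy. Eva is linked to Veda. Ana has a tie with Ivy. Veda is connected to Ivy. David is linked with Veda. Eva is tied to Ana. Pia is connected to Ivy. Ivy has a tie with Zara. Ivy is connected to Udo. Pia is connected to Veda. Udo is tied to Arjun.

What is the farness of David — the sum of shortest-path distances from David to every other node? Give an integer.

Distances from David: Ana:3, Arjun:4, Eva:2, Ivy:2, Pia:2, Rhea:3, Udo:3, Veda:1, Zara:3.
Sum = 3 + 4 + 2 + 2 + 2 + 3 + 3 + 1 + 3 = 23.

23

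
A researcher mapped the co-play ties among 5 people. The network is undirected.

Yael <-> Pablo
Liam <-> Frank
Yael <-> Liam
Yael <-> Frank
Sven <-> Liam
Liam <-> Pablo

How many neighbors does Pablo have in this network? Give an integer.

Pablo is directly tied to Liam and Yael. That is 2 neighbors, so the degree of Pablo is 2.

2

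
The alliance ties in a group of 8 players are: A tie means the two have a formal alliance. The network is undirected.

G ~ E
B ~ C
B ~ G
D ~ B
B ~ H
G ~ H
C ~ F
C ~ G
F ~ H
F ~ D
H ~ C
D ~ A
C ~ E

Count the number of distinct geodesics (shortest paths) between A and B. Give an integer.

1

The shortest distance is 2, and the only length-2 path is A–D–B. So there is exactly 1 shortest path.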